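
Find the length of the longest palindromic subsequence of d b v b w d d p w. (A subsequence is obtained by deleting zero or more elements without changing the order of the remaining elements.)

One longest palindromic subsequence is dbvbd (positions 1,2,3,4,7); it reads the same forward and backward, and the interval DP gives dp[1][9] = 5.

5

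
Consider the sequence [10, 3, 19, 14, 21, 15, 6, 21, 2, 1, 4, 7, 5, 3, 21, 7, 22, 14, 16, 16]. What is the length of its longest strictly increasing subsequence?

6

Let dp[i] be the longest increasing subsequence ending at position i. Then dp = [1, 1, 2, 2, 3, 3, 2, 4, 1, 1, 2, 3, 3, 2, 4, 4, 5, 5, 6, 6].
The maximum is 6; one witness is 3, 4, 5, 7, 14, 16 at positions 2,11,13,16,18,19.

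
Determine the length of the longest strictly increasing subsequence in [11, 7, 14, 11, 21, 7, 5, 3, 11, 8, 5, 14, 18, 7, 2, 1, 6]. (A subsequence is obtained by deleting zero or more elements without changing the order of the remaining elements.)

Let dp[i] be the longest increasing subsequence ending at position i. Then dp = [1, 1, 2, 2, 3, 1, 1, 1, 2, 2, 2, 3, 4, 3, 1, 1, 3].
The maximum is 4; one witness is 7, 11, 14, 18 at positions 2,4,12,13.

4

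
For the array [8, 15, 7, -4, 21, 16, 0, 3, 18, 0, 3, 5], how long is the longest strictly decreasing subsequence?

Scanning left to right, the best length ending at each element is: 8→1, 15→1, 7→2, -4→3, 21→1, 16→2, 0→3, 3→3, 18→2, 0→4, 3→3, 5→3.
So the longest decreasing subsequence has length 4, e.g. 8, 7, 3, 0.

4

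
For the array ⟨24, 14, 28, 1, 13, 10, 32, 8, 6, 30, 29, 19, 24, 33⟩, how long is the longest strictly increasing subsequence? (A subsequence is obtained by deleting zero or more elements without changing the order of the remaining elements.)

5

Let dp[i] be the longest increasing subsequence ending at position i. Then dp = [1, 1, 2, 1, 2, 2, 3, 2, 2, 3, 3, 3, 4, 5].
The maximum is 5; one witness is 1, 13, 19, 24, 33 at positions 4,5,12,13,14.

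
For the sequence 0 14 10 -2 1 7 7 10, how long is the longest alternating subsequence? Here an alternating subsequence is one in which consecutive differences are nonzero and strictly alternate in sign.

A longest alternating subsequence is 0, 14, -2, 1 (positions 1,2,4,5); its 3 consecutive differences strictly alternate in sign, and length 4 is optimal.

4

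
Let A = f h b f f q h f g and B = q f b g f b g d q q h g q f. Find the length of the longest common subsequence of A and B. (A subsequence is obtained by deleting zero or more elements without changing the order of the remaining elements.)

Backtracking the LCS table gives one alignment: f (A1,B2) → b (A3,B3) → f (A4,B5) → q (A6,B10) → h (A7,B11) → f (A8,B14).
So the longest common subsequence has length 6.

6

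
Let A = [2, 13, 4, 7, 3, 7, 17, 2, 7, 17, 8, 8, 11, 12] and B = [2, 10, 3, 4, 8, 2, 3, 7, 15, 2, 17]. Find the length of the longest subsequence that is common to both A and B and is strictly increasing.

4

For each value that appears in both, track the longest common increasing run ending there.
The best achievable length is 4; one witness is 2, 4, 7, 17 (A-positions 1,3,4,7, B-positions 1,4,8,11).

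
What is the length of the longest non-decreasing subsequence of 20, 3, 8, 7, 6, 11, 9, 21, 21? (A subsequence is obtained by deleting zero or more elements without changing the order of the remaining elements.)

5

Let dp[i] be the longest non-decreasing subsequence ending at position i. Then dp = [1, 1, 2, 2, 2, 3, 3, 4, 5].
The maximum is 5; one witness is 3, 8, 11, 21, 21 at positions 2,3,6,8,9.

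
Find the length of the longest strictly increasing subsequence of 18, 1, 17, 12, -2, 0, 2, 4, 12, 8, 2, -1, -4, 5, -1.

5

One longest increasing subsequence is -2, 0, 2, 4, 12 (positions 5,6,7,8,9), of length 5; no longer one exists.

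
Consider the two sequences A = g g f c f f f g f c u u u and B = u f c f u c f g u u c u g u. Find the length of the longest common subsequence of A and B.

A longest common subsequence is fcffgcuu (length 8); the LCS DP confirms no longer common subsequence exists.

8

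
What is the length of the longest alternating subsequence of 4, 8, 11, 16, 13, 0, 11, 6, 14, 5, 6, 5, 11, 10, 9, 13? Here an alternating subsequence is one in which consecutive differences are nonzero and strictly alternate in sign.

12

A longest alternating subsequence is 4, 8, 0, 11, 6, 14, 5, 6, 5, 11, 10, 13 (positions 1,2,6,7,8,9,10,11,12,13,14,16); its 11 consecutive differences strictly alternate in sign, and length 12 is optimal.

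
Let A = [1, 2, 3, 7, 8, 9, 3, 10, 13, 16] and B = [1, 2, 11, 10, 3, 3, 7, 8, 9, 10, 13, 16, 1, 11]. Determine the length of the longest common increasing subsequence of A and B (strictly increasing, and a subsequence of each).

9

For each value that appears in both, track the longest common increasing run ending there.
The best achievable length is 9; one witness is 1, 2, 3, 7, 8, 9, 10, 13, 16 (A-positions 1,2,3,4,5,6,8,9,10, B-positions 1,2,5,7,8,9,10,11,12).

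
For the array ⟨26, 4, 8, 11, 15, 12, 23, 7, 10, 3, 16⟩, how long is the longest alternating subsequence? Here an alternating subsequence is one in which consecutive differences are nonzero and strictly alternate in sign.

A longest alternating subsequence is 26, 4, 15, 12, 23, 7, 10, 3, 16 (positions 1,2,5,6,7,8,9,10,11); its 8 consecutive differences strictly alternate in sign, and length 9 is optimal.

9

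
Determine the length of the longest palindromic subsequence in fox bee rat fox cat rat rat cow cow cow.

Using dp[i][j] = 2 + dp[i+1][j−1] if the ends match, else max(dp[i+1][j], dp[i][j−1]):
dp[1][10] = 3. A witness is cow cow cow at positions 8,9,10.

3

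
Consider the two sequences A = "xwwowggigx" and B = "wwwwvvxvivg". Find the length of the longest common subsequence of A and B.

5

Backtracking the LCS table gives one alignment: w (A2,B2) → w (A3,B3) → w (A5,B4) → i (A8,B9) → g (A9,B11).
So the longest common subsequence has length 5.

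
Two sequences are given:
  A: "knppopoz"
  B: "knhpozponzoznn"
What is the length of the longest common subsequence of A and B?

A longest common subsequence is knppooz (length 7); the LCS DP confirms no longer common subsequence exists.

7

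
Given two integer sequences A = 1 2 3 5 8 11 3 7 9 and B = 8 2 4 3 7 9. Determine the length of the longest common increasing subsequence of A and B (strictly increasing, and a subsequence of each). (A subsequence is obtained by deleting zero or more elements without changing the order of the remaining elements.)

4

A longest common strictly increasing subsequence is 2, 3, 7, 9 (length 4); it appears in order in both A and B, and no longer such subsequence exists.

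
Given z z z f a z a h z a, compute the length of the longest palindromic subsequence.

5

One longest palindromic subsequence is azhza (positions 5,6,8,9,10); it reads the same forward and backward, and the interval DP gives dp[1][10] = 5.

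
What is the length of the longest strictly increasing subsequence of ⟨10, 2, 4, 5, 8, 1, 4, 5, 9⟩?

5

Let dp[i] be the longest increasing subsequence ending at position i. Then dp = [1, 1, 2, 3, 4, 1, 2, 3, 5].
The maximum is 5; one witness is 2, 4, 5, 8, 9 at positions 2,3,4,5,9.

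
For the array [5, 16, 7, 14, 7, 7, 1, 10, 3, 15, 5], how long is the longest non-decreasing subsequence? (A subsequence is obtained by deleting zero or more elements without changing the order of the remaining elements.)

6

Let dp[i] be the longest non-decreasing subsequence ending at position i. Then dp = [1, 2, 2, 3, 3, 4, 1, 5, 2, 6, 3].
The maximum is 6; one witness is 5, 7, 7, 7, 10, 15 at positions 1,3,5,6,8,10.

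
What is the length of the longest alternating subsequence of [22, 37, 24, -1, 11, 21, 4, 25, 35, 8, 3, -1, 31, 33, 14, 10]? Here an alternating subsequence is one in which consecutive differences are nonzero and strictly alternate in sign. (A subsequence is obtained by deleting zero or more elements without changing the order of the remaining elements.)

Track the best alternating length ending on an up-step vs a down-step at each position: up/down = 1/1, 2/1, 2/3, 1/3, 4/3, 4/3, 4/5, 6/3, 6/3, 6/7, 4/7, 1/7, 8/7, 8/7, 8/9, 8/9.
The maximum over both is 9; one such subsequence is 22, 37, -1, 11, 4, 25, 8, 31, 14.

9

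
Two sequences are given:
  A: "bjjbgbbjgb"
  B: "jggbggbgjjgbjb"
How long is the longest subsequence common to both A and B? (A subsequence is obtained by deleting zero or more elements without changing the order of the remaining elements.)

A longest common subsequence is bjjgbjb (length 7); the LCS DP confirms no longer common subsequence exists.

7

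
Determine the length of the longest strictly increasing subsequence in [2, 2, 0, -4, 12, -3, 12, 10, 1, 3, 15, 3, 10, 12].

One longest increasing subsequence is -4, -3, 1, 3, 10, 12 (positions 4,6,9,10,13,14), of length 6; no longer one exists.

6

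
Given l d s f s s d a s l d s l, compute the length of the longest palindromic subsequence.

8

One longest palindromic subsequence is ldssssdl (positions 1,2,3,5,6,9,11,13); it reads the same forward and backward, and the interval DP gives dp[1][13] = 8.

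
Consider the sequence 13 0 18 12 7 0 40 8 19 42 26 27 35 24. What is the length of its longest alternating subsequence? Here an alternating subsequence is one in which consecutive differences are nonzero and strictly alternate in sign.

10

Track the best alternating length ending on an up-step vs a down-step at each position: up/down = 1/1, 1/2, 3/1, 3/4, 3/4, 1/4, 5/1, 5/6, 7/6, 7/1, 7/8, 9/8, 9/8, 7/10.
The maximum over both is 10; one such subsequence is 13, 0, 18, 12, 40, 8, 42, 26, 27, 24.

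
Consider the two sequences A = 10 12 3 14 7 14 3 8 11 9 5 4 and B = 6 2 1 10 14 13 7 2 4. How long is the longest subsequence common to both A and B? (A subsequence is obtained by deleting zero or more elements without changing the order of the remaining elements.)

Backtracking the LCS table gives one alignment: 10 (A1,B4) → 14 (A4,B5) → 7 (A5,B7) → 4 (A12,B9).
So the longest common subsequence has length 4.

4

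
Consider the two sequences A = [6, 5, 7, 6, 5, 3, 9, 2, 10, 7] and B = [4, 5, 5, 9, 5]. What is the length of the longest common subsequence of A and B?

3

Backtracking the LCS table gives one alignment: 5 (A2,B2) → 5 (A5,B3) → 9 (A7,B4).
So the longest common subsequence has length 3.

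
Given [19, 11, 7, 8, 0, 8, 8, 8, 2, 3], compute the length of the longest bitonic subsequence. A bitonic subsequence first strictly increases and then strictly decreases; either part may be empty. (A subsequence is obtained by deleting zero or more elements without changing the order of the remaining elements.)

Let inc[i] be the LIS ending at i and dec[i] the longest strictly decreasing subsequence starting at i. inc = [1, 1, 1, 2, 1, 2, 2, 2, 2, 3], dec = [4, 3, 2, 2, 1, 2, 2, 2, 1, 1].
max_i inc[i]+dec[i]−1 = 4, with one witness 19, 11, 8, 3.

4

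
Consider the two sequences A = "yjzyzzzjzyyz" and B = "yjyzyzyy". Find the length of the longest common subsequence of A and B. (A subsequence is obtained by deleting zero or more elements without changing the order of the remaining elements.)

Backtracking the LCS table gives one alignment: y (A1,B1) → j (A2,B2) → z (A3,B4) → y (A4,B5) → z (A9,B6) → y (A10,B7) → y (A11,B8).
So the longest common subsequence has length 7.

7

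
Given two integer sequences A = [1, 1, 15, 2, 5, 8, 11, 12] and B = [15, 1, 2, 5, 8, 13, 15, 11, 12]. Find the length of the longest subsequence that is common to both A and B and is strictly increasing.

6

For each value that appears in both, track the longest common increasing run ending there.
The best achievable length is 6; one witness is 1, 2, 5, 8, 11, 12 (A-positions 1,4,5,6,7,8, B-positions 2,3,4,5,8,9).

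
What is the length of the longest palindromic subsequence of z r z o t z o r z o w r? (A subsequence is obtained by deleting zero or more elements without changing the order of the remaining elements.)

Using dp[i][j] = 2 + dp[i+1][j−1] if the ends match, else max(dp[i+1][j], dp[i][j−1]):
dp[1][12] = 7. A witness is rozrzor at positions 2,4,6,8,9,10,12.

7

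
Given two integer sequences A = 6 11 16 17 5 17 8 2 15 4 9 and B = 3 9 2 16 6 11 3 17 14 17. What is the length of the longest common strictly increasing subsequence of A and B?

A longest common strictly increasing subsequence is 6, 11, 17 (length 3); it appears in order in both A and B, and no longer such subsequence exists.

3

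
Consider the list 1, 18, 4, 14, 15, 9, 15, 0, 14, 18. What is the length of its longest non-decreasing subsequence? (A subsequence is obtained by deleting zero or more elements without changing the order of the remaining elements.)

6

One longest non-decreasing subsequence is 1, 4, 14, 15, 15, 18 (positions 1,3,4,5,7,10), of length 6; no longer one exists.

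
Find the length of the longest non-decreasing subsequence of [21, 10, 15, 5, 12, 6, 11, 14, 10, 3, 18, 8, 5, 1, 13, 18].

6

One longest non-decreasing subsequence is 5, 6, 11, 14, 18, 18 (positions 4,6,7,8,11,16), of length 6; no longer one exists.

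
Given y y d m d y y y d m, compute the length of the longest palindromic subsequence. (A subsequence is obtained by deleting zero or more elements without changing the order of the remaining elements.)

One longest palindromic subsequence is mdyyydm (positions 4,5,6,7,8,9,10); it reads the same forward and backward, and the interval DP gives dp[1][10] = 7.

7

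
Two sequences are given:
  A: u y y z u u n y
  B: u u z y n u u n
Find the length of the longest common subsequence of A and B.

5

A longest common subsequence is uyuun (length 5); the LCS DP confirms no longer common subsequence exists.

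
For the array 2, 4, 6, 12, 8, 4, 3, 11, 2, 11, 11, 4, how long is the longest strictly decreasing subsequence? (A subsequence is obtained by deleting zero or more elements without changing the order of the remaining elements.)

Let dp[i] be the longest decreasing subsequence ending at position i. Then dp = [1, 1, 1, 1, 2, 3, 4, 2, 5, 2, 2, 3].
The maximum is 5; one witness is 12, 8, 4, 3, 2 at positions 4,5,6,7,9.

5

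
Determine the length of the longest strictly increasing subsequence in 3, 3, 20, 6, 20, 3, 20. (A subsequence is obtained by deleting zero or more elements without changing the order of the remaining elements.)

Scanning left to right, the best length ending at each element is: 3→1, 3→1, 20→2, 6→2, 20→3, 3→1, 20→3.
So the longest increasing subsequence has length 3, e.g. 3, 6, 20.

3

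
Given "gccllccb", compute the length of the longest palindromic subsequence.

One longest palindromic subsequence is ccllcc (positions 2,3,4,5,6,7); it reads the same forward and backward, and the interval DP gives dp[1][8] = 6.

6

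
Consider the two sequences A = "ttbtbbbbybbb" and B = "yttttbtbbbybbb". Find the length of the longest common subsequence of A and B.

Backtracking the LCS table gives one alignment: t (A1,B4) → t (A2,B5) → b (A3,B6) → t (A4,B7) → b (A6,B8) → b (A7,B9) → b (A8,B10) → y (A9,B11) → b (A10,B12) → b (A11,B13) → b (A12,B14).
So the longest common subsequence has length 11.

11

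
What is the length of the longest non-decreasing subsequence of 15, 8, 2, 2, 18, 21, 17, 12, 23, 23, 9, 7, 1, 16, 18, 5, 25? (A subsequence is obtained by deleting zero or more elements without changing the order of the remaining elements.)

Scanning left to right, the best length ending at each element is: 15→1, 8→1, 2→1, 2→2, 18→3, 21→4, 17→3, 12→3, 23→5, 23→6, 9→3, 7→3, 1→1, 16→4, 18→5, 5→3, 25→7.
So the longest non-decreasing subsequence has length 7, e.g. 2, 2, 18, 21, 23, 23, 25.

7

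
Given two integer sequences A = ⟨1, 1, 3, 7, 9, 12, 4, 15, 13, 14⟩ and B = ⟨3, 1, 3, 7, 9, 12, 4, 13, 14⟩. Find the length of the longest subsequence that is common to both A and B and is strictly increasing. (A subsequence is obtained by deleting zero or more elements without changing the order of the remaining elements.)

7

For each value that appears in both, track the longest common increasing run ending there.
The best achievable length is 7; one witness is 1, 3, 7, 9, 12, 13, 14 (A-positions 1,3,4,5,6,9,10, B-positions 2,3,4,5,6,8,9).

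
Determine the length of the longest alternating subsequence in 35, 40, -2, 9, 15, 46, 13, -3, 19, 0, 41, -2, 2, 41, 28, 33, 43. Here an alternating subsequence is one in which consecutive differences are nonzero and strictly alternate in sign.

12

A longest alternating subsequence is 35, 40, -2, 15, 13, 19, 0, 41, -2, 41, 28, 33 (positions 1,2,3,5,7,9,10,11,12,14,15,16); its 11 consecutive differences strictly alternate in sign, and length 12 is optimal.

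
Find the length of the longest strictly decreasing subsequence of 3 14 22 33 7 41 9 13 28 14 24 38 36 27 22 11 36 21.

Let dp[i] be the longest decreasing subsequence ending at position i. Then dp = [1, 1, 1, 1, 2, 1, 2, 2, 2, 3, 3, 2, 3, 4, 5, 6, 3, 6].
The maximum is 6; one witness is 41, 38, 36, 27, 22, 11 at positions 6,12,13,14,15,16.

6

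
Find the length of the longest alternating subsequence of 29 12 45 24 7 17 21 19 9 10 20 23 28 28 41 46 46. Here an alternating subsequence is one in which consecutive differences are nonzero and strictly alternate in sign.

A longest alternating subsequence is 29, 12, 45, 7, 17, 9, 10 (positions 1,2,3,5,6,9,10); its 6 consecutive differences strictly alternate in sign, and length 7 is optimal.

7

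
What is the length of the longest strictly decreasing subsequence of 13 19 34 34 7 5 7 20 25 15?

3

One longest decreasing subsequence is 13, 7, 5 (positions 1,5,6), of length 3; no longer one exists.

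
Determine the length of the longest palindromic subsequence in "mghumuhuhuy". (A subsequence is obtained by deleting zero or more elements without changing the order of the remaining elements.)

5

Using dp[i][j] = 2 + dp[i+1][j−1] if the ends match, else max(dp[i+1][j], dp[i][j−1]):
dp[1][11] = 5. A witness is uhuhu at positions 6,7,8,9,10.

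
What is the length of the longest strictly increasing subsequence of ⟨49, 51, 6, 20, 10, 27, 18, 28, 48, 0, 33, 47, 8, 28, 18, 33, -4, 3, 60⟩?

7

Let dp[i] be the longest increasing subsequence ending at position i. Then dp = [1, 2, 1, 2, 2, 3, 3, 4, 5, 1, 5, 6, 2, 4, 3, 5, 1, 2, 7].
The maximum is 7; one witness is 6, 20, 27, 28, 33, 47, 60 at positions 3,4,6,8,11,12,19.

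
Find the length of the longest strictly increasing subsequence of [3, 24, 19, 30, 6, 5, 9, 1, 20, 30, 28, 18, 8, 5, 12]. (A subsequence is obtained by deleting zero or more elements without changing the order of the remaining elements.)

5

Let dp[i] be the longest increasing subsequence ending at position i. Then dp = [1, 2, 2, 3, 2, 2, 3, 1, 4, 5, 5, 4, 3, 2, 4].
The maximum is 5; one witness is 3, 6, 9, 20, 30 at positions 1,5,7,9,10.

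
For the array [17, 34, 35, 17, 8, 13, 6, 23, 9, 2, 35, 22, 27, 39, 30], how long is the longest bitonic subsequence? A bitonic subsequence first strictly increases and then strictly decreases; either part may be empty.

7

Let inc[i] be the LIS ending at i and dec[i] the longest strictly decreasing subsequence starting at i. inc = [1, 2, 3, 1, 1, 2, 1, 3, 2, 1, 4, 3, 4, 5, 5], dec = [4, 5, 5, 4, 3, 3, 2, 3, 2, 1, 2, 1, 1, 2, 1].
max_i inc[i]+dec[i]−1 = 7, with one witness 17, 34, 35, 17, 13, 9, 2.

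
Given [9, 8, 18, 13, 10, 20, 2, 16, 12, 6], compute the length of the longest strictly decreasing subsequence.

Scanning left to right, the best length ending at each element is: 9→1, 8→2, 18→1, 13→2, 10→3, 20→1, 2→4, 16→2, 12→3, 6→4.
So the longest decreasing subsequence has length 4, e.g. 18, 13, 10, 2.

4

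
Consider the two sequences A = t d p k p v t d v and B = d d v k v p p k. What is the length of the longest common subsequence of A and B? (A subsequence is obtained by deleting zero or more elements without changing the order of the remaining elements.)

Backtracking the LCS table gives one alignment: d (A2,B2) → p (A3,B7) → k (A4,B8).
So the longest common subsequence has length 3.

3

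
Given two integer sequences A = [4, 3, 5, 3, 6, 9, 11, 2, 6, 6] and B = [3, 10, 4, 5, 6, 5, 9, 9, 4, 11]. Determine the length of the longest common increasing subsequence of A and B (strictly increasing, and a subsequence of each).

5

For each value that appears in both, track the longest common increasing run ending there.
The best achievable length is 5; one witness is 3, 5, 6, 9, 11 (A-positions 2,3,5,6,7, B-positions 1,4,5,7,10).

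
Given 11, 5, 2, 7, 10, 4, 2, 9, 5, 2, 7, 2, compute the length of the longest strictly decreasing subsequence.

Let dp[i] be the longest decreasing subsequence ending at position i. Then dp = [1, 2, 3, 2, 2, 3, 4, 3, 4, 5, 4, 5].
The maximum is 5; one witness is 11, 10, 9, 5, 2 at positions 1,5,8,9,10.

5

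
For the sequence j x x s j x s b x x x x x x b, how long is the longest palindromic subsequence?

One longest palindromic subsequence is xxxxxxxxx (positions 2,3,6,9,10,11,12,13,14); it reads the same forward and backward, and the interval DP gives dp[1][15] = 9.

9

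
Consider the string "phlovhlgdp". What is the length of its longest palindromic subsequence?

5

One longest palindromic subsequence is plhlp (positions 1,3,6,7,10); it reads the same forward and backward, and the interval DP gives dp[1][10] = 5.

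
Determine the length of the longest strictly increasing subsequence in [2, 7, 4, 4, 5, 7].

Scanning left to right, the best length ending at each element is: 2→1, 7→2, 4→2, 4→2, 5→3, 7→4.
So the longest increasing subsequence has length 4, e.g. 2, 4, 5, 7.

4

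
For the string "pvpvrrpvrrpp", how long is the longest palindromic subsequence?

One longest palindromic subsequence is pprrvrrpp (positions 1,3,5,6,8,9,10,11,12); it reads the same forward and backward, and the interval DP gives dp[1][12] = 9.

9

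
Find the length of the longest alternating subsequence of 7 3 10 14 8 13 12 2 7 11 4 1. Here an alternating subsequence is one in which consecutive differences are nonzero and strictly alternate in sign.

8

Track the best alternating length ending on an up-step vs a down-step at each position: up/down = 1/1, 1/2, 3/1, 3/1, 3/4, 5/4, 5/6, 1/6, 7/6, 7/6, 7/8, 1/8.
The maximum over both is 8; one such subsequence is 7, 3, 10, 8, 13, 2, 7, 4.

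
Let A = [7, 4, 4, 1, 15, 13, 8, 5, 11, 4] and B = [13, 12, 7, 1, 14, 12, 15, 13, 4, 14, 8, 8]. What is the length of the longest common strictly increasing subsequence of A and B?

A longest common strictly increasing subsequence is 7, 15 (length 2); it appears in order in both A and B, and no longer such subsequence exists.

2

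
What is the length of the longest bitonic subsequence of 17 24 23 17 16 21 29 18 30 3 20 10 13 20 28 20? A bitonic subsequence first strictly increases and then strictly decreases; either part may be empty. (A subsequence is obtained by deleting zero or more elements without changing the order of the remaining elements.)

Let inc[i] be the LIS ending at i and dec[i] the longest strictly decreasing subsequence starting at i. inc = [1, 2, 2, 1, 1, 2, 3, 2, 4, 1, 3, 2, 3, 4, 5, 4], dec = [3, 5, 4, 3, 2, 3, 3, 2, 3, 1, 2, 1, 1, 1, 2, 1].
max_i inc[i]+dec[i]−1 = 6, with one witness 17, 24, 23, 21, 20, 13.

6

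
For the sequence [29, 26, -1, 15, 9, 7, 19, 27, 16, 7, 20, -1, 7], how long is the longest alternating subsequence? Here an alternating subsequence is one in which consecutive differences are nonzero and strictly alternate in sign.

A longest alternating subsequence is 29, -1, 15, 9, 19, 16, 20, -1, 7 (positions 1,3,4,5,7,9,11,12,13); its 8 consecutive differences strictly alternate in sign, and length 9 is optimal.

9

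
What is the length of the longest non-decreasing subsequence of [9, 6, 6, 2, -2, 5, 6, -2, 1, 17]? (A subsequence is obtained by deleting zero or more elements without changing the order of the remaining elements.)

Scanning left to right, the best length ending at each element is: 9→1, 6→1, 6→2, 2→1, -2→1, 5→2, 6→3, -2→2, 1→3, 17→4.
So the longest non-decreasing subsequence has length 4, e.g. 6, 6, 6, 17.

4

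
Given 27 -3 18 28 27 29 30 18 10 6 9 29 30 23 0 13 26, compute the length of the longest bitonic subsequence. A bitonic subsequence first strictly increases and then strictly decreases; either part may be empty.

9

One longest bitonic subsequence is -3, 18, 28, 29, 30, 18, 10, 9, 0 (positions 2,3,4,6,7,8,9,11,15): it rises to 30 then falls. Length 9 is optimal.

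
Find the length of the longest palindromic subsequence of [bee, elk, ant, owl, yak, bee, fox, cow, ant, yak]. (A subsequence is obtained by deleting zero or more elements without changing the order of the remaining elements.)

3

One longest palindromic subsequence is yak ant yak (positions 5,9,10); it reads the same forward and backward, and the interval DP gives dp[1][10] = 3.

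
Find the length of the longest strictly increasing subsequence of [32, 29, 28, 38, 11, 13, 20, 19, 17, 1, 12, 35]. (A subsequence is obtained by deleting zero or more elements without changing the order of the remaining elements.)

One longest increasing subsequence is 11, 13, 20, 35 (positions 5,6,7,12), of length 4; no longer one exists.

4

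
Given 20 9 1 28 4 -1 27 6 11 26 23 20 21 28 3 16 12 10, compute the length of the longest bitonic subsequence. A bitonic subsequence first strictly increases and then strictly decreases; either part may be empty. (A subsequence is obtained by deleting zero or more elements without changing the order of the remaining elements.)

Let inc[i] be the LIS ending at i and dec[i] the longest strictly decreasing subsequence starting at i. inc = [1, 1, 1, 2, 2, 1, 3, 3, 4, 5, 5, 5, 6, 7, 2, 5, 5, 4], dec = [4, 3, 2, 8, 2, 1, 7, 2, 2, 6, 5, 4, 4, 4, 1, 3, 2, 1].
max_i inc[i]+dec[i]−1 = 10, with one witness 1, 4, 6, 11, 26, 23, 21, 16, 12, 10.

10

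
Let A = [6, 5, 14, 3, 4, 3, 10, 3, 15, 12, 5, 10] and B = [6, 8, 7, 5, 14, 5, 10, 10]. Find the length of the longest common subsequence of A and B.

A longest common subsequence is 6, 5, 14, 10, 10 (length 5); the LCS DP confirms no longer common subsequence exists.

5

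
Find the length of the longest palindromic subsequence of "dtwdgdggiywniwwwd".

One longest palindromic subsequence is dwwwwwd (positions 1,3,11,14,15,16,17); it reads the same forward and backward, and the interval DP gives dp[1][17] = 7.

7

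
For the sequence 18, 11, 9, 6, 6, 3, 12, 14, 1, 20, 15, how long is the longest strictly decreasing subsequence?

6

Let dp[i] be the longest decreasing subsequence ending at position i. Then dp = [1, 2, 3, 4, 4, 5, 2, 2, 6, 1, 2].
The maximum is 6; one witness is 18, 11, 9, 6, 3, 1 at positions 1,2,3,4,6,9.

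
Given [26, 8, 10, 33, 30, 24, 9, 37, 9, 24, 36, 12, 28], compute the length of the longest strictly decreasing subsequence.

Let dp[i] be the longest decreasing subsequence ending at position i. Then dp = [1, 2, 2, 1, 2, 3, 4, 1, 4, 3, 2, 4, 3].
The maximum is 4; one witness is 33, 30, 24, 9 at positions 4,5,6,7.

4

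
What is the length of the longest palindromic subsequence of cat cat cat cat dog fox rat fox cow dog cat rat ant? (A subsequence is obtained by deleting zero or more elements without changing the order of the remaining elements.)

7

Using dp[i][j] = 2 + dp[i+1][j−1] if the ends match, else max(dp[i+1][j], dp[i][j−1]):
dp[1][13] = 7. A witness is cat dog fox rat fox dog cat at positions 4,5,6,7,8,10,11.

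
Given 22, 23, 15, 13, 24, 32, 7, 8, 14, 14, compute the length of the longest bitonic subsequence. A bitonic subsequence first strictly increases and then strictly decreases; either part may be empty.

One longest bitonic subsequence is 22, 23, 15, 13, 8 (positions 1,2,3,4,8): it rises to 23 then falls. Length 5 is optimal.

5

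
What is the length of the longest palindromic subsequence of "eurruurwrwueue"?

10

One longest palindromic subsequence is eurruurrue (positions 1,2,3,4,5,6,7,9,13,14); it reads the same forward and backward, and the interval DP gives dp[1][14] = 10.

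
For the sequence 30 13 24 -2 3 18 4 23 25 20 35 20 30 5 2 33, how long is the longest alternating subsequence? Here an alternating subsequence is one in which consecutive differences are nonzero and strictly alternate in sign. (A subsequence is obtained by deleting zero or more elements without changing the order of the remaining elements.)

A longest alternating subsequence is 30, 13, 24, -2, 18, 4, 23, 20, 35, 20, 30, 5, 33 (positions 1,2,3,4,6,7,8,10,11,12,13,14,16); its 12 consecutive differences strictly alternate in sign, and length 13 is optimal.

13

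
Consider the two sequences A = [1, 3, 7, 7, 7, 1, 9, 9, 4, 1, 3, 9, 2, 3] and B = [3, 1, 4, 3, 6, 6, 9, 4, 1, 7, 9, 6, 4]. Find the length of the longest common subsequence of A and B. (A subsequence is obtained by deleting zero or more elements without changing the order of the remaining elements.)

6

A longest common subsequence is 1, 3, 9, 4, 1, 9 (length 6); the LCS DP confirms no longer common subsequence exists.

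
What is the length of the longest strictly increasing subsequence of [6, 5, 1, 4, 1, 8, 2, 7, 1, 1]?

3

One longest increasing subsequence is 1, 4, 8 (positions 3,4,6), of length 3; no longer one exists.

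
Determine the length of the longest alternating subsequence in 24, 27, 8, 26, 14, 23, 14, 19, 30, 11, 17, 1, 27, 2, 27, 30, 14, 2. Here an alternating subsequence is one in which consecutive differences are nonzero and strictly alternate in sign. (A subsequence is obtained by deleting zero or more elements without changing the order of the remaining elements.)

A longest alternating subsequence is 24, 27, 8, 26, 14, 23, 14, 19, 11, 17, 1, 27, 2, 27, 14 (positions 1,2,3,4,5,6,7,8,10,11,12,13,14,15,17); its 14 consecutive differences strictly alternate in sign, and length 15 is optimal.

15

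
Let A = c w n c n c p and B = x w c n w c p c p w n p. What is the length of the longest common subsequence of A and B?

Backtracking the LCS table gives one alignment: c (A1,B3) → w (A2,B5) → c (A4,B8) → n (A5,B11) → p (A7,B12).
So the longest common subsequence has length 5.

5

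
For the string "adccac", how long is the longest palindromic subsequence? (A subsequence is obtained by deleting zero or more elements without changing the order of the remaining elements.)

One longest palindromic subsequence is acca (positions 1,3,4,5); it reads the same forward and backward, and the interval DP gives dp[1][6] = 4.

4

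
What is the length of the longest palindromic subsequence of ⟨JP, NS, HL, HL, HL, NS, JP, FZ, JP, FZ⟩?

One longest palindromic subsequence is JP NS HL HL HL NS JP (positions 1,2,3,4,5,6,9); it reads the same forward and backward, and the interval DP gives dp[1][10] = 7.

7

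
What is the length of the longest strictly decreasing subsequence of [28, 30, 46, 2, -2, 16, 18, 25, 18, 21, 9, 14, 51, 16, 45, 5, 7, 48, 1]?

Let dp[i] be the longest decreasing subsequence ending at position i. Then dp = [1, 1, 1, 2, 3, 2, 2, 2, 3, 3, 4, 4, 1, 4, 2, 5, 5, 2, 6].
The maximum is 6; one witness is 28, 25, 18, 9, 5, 1 at positions 1,8,9,11,16,19.

6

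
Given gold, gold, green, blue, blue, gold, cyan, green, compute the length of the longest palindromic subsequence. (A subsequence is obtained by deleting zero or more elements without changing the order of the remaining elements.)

Using dp[i][j] = 2 + dp[i+1][j−1] if the ends match, else max(dp[i+1][j], dp[i][j−1]):
dp[1][8] = 4. A witness is green blue blue green at positions 3,4,5,8.

4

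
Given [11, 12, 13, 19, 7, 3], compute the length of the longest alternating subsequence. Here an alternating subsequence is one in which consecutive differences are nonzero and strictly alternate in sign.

Track the best alternating length ending on an up-step vs a down-step at each position: up/down = 1/1, 2/1, 2/1, 2/1, 1/3, 1/3.
The maximum over both is 3; one such subsequence is 11, 12, 7.

3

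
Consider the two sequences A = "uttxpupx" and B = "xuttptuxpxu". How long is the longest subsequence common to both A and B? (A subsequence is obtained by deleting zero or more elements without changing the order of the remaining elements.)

7

Backtracking the LCS table gives one alignment: u (A1,B2) → t (A2,B3) → t (A3,B4) → p (A5,B5) → u (A6,B7) → p (A7,B9) → x (A8,B10).
So the longest common subsequence has length 7.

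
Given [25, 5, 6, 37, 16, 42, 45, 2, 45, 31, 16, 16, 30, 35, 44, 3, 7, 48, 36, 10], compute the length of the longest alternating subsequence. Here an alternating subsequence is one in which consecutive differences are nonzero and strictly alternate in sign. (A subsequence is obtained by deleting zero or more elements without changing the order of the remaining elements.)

A longest alternating subsequence is 25, 5, 37, 16, 42, 2, 45, 16, 30, 3, 48, 36 (positions 1,2,4,5,6,8,9,11,13,16,18,19); its 11 consecutive differences strictly alternate in sign, and length 12 is optimal.

12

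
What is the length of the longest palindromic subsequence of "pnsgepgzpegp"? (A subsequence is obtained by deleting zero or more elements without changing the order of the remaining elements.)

Using dp[i][j] = 2 + dp[i+1][j−1] if the ends match, else max(dp[i+1][j], dp[i][j−1]):
dp[1][12] = 9. A witness is pgepzpegp at positions 1,4,5,6,8,9,10,11,12.

9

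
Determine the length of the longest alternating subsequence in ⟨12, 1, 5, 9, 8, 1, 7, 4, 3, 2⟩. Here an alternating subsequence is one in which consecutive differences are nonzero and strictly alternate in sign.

A longest alternating subsequence is 12, 1, 5, 1, 7, 4 (positions 1,2,3,6,7,8); its 5 consecutive differences strictly alternate in sign, and length 6 is optimal.

6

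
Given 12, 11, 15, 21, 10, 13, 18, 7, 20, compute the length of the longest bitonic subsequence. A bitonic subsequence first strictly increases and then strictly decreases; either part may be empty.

Let inc[i] be the LIS ending at i and dec[i] the longest strictly decreasing subsequence starting at i. inc = [1, 1, 2, 3, 1, 2, 3, 1, 4], dec = [4, 3, 3, 3, 2, 2, 2, 1, 1].
max_i inc[i]+dec[i]−1 = 5, with one witness 12, 15, 21, 18, 7.

5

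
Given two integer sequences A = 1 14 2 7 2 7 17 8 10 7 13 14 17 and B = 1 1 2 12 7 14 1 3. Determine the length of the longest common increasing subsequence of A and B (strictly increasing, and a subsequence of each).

4

For each value that appears in both, track the longest common increasing run ending there.
The best achievable length is 4; one witness is 1, 2, 7, 14 (A-positions 1,3,4,12, B-positions 1,3,5,6).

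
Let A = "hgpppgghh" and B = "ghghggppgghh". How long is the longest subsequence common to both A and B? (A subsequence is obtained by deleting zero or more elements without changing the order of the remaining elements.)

8

A longest common subsequence is hgppgghh (length 8); the LCS DP confirms no longer common subsequence exists.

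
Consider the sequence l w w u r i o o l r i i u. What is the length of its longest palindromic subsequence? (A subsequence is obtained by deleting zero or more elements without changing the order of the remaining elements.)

6

Using dp[i][j] = 2 + dp[i+1][j−1] if the ends match, else max(dp[i+1][j], dp[i][j−1]):
dp[1][13] = 6. A witness is uiooiu at positions 4,6,7,8,12,13.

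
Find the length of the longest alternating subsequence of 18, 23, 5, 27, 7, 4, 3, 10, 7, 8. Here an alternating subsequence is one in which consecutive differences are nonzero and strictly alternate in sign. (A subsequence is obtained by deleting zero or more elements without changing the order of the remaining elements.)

Track the best alternating length ending on an up-step vs a down-step at each position: up/down = 1/1, 2/1, 1/3, 4/1, 4/5, 1/5, 1/5, 6/5, 6/7, 8/7.
The maximum over both is 8; one such subsequence is 18, 23, 5, 27, 7, 10, 7, 8.

8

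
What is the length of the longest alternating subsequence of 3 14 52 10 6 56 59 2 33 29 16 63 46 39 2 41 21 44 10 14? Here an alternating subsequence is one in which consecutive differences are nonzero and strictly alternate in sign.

A longest alternating subsequence is 3, 14, 10, 56, 2, 33, 29, 63, 39, 41, 21, 44, 10, 14 (positions 1,2,4,6,8,9,10,12,14,16,17,18,19,20); its 13 consecutive differences strictly alternate in sign, and length 14 is optimal.

14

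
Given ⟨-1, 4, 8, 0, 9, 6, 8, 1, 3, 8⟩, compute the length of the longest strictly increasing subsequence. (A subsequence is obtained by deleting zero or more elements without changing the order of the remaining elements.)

Let dp[i] be the longest increasing subsequence ending at position i. Then dp = [1, 2, 3, 2, 4, 3, 4, 3, 4, 5].
The maximum is 5; one witness is -1, 0, 1, 3, 8 at positions 1,4,8,9,10.

5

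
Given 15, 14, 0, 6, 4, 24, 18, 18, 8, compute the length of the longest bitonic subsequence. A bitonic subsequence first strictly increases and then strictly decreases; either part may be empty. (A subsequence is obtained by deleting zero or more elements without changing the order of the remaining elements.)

Let inc[i] be the LIS ending at i and dec[i] the longest strictly decreasing subsequence starting at i. inc = [1, 1, 1, 2, 2, 3, 3, 3, 3], dec = [4, 3, 1, 2, 1, 3, 2, 2, 1].
max_i inc[i]+dec[i]−1 = 5, with one witness 0, 6, 24, 18, 8.

5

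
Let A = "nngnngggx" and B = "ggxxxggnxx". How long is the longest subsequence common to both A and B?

5

A longest common subsequence is ggggx (length 5); the LCS DP confirms no longer common subsequence exists.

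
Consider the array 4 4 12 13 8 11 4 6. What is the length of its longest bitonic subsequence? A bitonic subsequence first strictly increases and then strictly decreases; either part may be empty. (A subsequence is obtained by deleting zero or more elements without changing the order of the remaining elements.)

5

Let inc[i] be the LIS ending at i and dec[i] the longest strictly decreasing subsequence starting at i. inc = [1, 1, 2, 3, 2, 3, 1, 2], dec = [1, 1, 3, 3, 2, 2, 1, 1].
max_i inc[i]+dec[i]−1 = 5, with one witness 4, 12, 13, 11, 6.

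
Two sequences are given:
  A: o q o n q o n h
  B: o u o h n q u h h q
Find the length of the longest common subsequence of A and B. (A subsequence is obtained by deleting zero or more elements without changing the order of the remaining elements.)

5

A longest common subsequence is oonqh (length 5); the LCS DP confirms no longer common subsequence exists.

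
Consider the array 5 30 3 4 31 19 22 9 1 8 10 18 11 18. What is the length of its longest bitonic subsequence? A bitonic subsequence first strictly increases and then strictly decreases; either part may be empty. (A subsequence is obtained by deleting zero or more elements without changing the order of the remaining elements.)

One longest bitonic subsequence is 5, 30, 31, 22, 18, 11 (positions 1,2,5,7,12,13): it rises to 31 then falls. Length 6 is optimal.

6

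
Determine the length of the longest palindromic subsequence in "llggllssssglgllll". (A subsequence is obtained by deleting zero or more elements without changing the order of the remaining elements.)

12

One longest palindromic subsequence is llllssssllll (positions 1,2,5,6,7,8,9,10,14,15,16,17); it reads the same forward and backward, and the interval DP gives dp[1][17] = 12.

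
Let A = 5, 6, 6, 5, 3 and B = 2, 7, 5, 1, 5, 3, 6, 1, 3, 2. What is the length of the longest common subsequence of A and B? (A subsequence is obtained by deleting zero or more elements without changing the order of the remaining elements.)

A longest common subsequence is 5, 6, 3 (length 3); the LCS DP confirms no longer common subsequence exists.

3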